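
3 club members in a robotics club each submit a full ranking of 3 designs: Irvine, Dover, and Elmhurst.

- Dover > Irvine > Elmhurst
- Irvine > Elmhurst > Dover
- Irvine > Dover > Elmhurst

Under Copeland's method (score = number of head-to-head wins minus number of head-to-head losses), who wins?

Pairwise results:
  Irvine vs Dover: Irvine wins 2–1.
  Irvine vs Elmhurst: Irvine wins 3–0.
  Dover vs Elmhurst: Dover wins 2–1.
Copeland scores (wins − losses):
  Irvine: 2 − 0 = 2
  Dover: 1 − 1 = 0
  Elmhurst: 0 − 2 = -2
Irvine has the best Copeland score.

Irvine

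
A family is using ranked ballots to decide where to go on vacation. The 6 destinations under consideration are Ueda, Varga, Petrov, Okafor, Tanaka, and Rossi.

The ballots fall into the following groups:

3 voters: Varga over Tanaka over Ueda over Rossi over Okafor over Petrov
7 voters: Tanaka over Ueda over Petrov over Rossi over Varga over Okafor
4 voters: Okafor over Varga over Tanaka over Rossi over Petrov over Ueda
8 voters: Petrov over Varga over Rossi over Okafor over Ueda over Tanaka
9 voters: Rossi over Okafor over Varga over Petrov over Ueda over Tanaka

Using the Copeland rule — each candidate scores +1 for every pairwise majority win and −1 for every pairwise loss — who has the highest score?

Pairwise results:
  Ueda vs Varga: Varga wins 24–7.
  Ueda vs Petrov: Petrov wins 21–10.
  Ueda vs Okafor: Okafor wins 21–10.
  Ueda vs Tanaka: Ueda wins 17–14.
  Ueda vs Rossi: Rossi wins 21–10.
  Varga vs Petrov: Varga wins 16–15.
  Varga vs Okafor: Varga wins 18–13.
  Varga vs Tanaka: Varga wins 24–7.
  Varga vs Rossi: Rossi wins 16–15.
  Petrov vs Okafor: Okafor wins 16–15.
  Petrov vs Tanaka: Petrov wins 17–14.
  Petrov vs Rossi: Rossi wins 16–15.
  Okafor vs Tanaka: Okafor wins 21–10.
  Okafor vs Rossi: Rossi wins 27–4.
  Tanaka vs Rossi: Rossi wins 17–14.
Copeland scores (wins − losses):
  Ueda: 1 − 4 = -3
  Varga: 4 − 1 = 3
  Petrov: 2 − 3 = -1
  Okafor: 3 − 2 = 1
  Tanaka: 0 − 5 = -5
  Rossi: 5 − 0 = 5
Rossi has the best Copeland score.

Rossi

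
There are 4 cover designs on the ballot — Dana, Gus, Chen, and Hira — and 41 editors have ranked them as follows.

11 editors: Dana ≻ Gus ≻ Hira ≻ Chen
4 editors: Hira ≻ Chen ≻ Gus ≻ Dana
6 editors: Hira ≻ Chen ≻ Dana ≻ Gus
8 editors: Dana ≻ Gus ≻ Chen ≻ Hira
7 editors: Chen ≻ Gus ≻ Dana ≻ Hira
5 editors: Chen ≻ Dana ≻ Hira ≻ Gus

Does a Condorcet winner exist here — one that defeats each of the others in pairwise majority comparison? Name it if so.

Head-to-head results (41 voters total):
Dana vs Gus: Dana wins 30–11.
Dana vs Chen: Chen wins 22–19.
Dana vs Hira: Dana wins 31–10.
Gus vs Chen: Chen wins 22–19.
Gus vs Hira: Gus wins 26–15.
Chen vs Hira: Hira wins 21–20.
No candidate beats all others: Dana beats Hira beats Chen beats Dana, a majority cycle.

There is no Condorcet winner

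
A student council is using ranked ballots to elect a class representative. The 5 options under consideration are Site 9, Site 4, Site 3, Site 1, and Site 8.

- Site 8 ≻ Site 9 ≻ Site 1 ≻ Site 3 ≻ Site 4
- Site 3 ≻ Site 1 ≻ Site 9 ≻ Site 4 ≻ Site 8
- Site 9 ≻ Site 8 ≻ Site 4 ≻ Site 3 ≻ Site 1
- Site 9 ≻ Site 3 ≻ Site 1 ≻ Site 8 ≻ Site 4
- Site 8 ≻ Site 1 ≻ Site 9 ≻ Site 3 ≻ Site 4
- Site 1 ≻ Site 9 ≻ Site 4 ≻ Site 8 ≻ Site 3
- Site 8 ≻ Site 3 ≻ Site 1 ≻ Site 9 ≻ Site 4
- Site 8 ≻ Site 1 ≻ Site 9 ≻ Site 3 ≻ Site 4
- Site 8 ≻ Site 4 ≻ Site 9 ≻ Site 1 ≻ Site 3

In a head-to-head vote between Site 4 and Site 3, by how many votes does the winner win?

3

Ballots ranking Site 4 above Site 3: 3.
Ballots ranking Site 3 above Site 4: 6.
Site 3 wins 6–3, a margin of 3.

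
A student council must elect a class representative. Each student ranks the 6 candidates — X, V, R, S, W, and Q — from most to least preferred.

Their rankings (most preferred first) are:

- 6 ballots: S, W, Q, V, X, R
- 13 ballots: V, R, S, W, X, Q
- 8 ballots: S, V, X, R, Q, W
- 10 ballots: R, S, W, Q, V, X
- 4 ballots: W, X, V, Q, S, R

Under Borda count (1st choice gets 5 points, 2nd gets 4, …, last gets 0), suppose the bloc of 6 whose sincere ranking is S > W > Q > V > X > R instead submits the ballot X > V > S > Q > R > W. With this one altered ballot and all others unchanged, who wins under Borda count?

Borda totals with the altered ballot: X 83, V 143, R 124, S 141, W 76, Q 48.
The switch changes the winner from S to V.

V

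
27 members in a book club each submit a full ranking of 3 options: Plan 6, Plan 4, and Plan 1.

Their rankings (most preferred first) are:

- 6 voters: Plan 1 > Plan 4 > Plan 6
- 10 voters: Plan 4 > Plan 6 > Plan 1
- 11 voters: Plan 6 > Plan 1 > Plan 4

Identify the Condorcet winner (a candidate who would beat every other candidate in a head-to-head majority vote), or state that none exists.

There is no Condorcet winner

Head-to-head results (27 voters total):
Plan 6 vs Plan 4: Plan 4 wins 16–11.
Plan 6 vs Plan 1: Plan 6 wins 21–6.
Plan 4 vs Plan 1: Plan 1 wins 17–10.
No candidate beats all others: Plan 6 beats Plan 1 beats Plan 4 beats Plan 6, a majority cycle.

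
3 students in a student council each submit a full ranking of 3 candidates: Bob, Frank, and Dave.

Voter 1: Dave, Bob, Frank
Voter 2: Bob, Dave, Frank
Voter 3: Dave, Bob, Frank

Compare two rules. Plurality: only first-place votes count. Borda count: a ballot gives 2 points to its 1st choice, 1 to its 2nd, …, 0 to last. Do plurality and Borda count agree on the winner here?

Plurality first-place counts: Bob 1, Frank 0, Dave 2 → Dave.
Borda totals: Bob 4, Frank 0, Dave 5 → Dave.
The two rules agree on Dave.

Yes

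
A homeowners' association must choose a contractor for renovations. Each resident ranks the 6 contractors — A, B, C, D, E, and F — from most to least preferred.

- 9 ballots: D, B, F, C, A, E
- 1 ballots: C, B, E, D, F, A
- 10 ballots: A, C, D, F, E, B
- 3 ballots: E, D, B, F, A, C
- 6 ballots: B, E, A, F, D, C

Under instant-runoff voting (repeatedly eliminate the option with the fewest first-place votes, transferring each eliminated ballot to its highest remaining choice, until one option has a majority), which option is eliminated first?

Round 1: A 10, D 9, B 6, E 3, C 1, F 0. F has the fewest and is eliminated.
Round 2: A 10, D 9, B 6, E 3, C 1. C has the fewest and is eliminated.
Round 3: A 10, D 9, B 7, E 3. E has the fewest and is eliminated.
Round 4: D 12, A 10, B 7. B has the fewest and is eliminated.
Round 5: A 16, D 13. A has a majority.

F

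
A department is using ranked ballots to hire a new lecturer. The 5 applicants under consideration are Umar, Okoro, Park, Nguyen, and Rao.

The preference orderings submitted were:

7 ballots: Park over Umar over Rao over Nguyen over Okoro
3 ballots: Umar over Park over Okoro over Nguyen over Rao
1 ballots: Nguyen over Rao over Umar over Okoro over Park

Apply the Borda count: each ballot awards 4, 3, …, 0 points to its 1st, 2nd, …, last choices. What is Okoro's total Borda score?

Borda scores:
  Umar: 7·3 + 3·4 + 2 = 35
  Okoro: 7·0 + 3·2 + 1 = 7
  Park: 7·4 + 3·3 + 0 = 37
  Nguyen: 7·1 + 3·1 + 4 = 14
  Rao: 7·2 + 3·0 + 3 = 17

7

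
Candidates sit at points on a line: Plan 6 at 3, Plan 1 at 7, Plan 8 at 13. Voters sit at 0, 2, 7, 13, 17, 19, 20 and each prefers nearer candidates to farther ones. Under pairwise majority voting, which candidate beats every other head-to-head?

Plan 8

With single-peaked preferences on a line, the Condorcet winner is the candidate closest to the median voter.
The median voter (position 13) is closest to Plan 8 at 13.
Check: Plan 8 vs Plan 6 — voters closer to Plan 8: 4 of 7.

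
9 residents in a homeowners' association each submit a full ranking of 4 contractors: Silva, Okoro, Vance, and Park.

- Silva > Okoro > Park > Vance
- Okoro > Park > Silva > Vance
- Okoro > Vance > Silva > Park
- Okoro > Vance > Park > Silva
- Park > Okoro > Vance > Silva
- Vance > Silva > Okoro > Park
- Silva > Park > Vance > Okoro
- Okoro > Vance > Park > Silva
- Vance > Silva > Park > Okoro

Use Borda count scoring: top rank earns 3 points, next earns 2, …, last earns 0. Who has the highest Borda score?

Borda scores:
  Silva: 3 + 1 + 1 + 0 + 0 + 2 + 3 + 0 + 2 = 12
  Okoro: 2 + 3 + 3 + 3 + 2 + 1 + 0 + 3 + 0 = 17
  Vance: 0 + 0 + 2 + 2 + 1 + 3 + 1 + 2 + 3 = 14
  Park: 1 + 2 + 0 + 1 + 3 + 0 + 2 + 1 + 1 = 11
Okoro has the highest total.

Okoro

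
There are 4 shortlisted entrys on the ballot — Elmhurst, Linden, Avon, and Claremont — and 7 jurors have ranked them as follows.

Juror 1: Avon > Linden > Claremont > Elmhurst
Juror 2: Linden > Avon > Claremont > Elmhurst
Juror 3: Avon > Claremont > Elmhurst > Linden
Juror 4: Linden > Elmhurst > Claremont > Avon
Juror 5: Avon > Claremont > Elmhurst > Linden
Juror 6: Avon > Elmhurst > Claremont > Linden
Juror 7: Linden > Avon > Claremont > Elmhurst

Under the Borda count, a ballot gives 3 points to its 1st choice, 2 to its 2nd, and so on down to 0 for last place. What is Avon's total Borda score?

16

Borda scores:
  Elmhurst: 0 + 0 + 1 + 2 + 1 + 2 + 0 = 6
  Linden: 2 + 3 + 0 + 3 + 0 + 0 + 3 = 11
  Avon: 3 + 2 + 3 + 0 + 3 + 3 + 2 = 16
  Claremont: 1 + 1 + 2 + 1 + 2 + 1 + 1 = 9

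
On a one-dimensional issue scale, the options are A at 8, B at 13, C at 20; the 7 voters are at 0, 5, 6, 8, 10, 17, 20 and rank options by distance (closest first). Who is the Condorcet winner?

With single-peaked preferences on a line, the Condorcet winner is the candidate closest to the median voter.
The median voter (position 8) is closest to A at 8.
Check: A vs B — voters closer to A: 5 of 7.

A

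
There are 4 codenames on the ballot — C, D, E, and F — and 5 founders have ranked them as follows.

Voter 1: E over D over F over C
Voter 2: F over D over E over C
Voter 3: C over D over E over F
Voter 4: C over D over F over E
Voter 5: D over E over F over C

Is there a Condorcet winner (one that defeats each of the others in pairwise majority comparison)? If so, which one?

D

Head-to-head results (5 voters total):
C vs D: D wins 3–2.
C vs E: E wins 3–2.
C vs F: F wins 3–2.
D vs E: D wins 4–1.
D vs F: D wins 4–1.
E vs F: E wins 3–2.
D beats each rival — C (3–2), E (4–1), F (4–1) — so D is the Condorcet winner.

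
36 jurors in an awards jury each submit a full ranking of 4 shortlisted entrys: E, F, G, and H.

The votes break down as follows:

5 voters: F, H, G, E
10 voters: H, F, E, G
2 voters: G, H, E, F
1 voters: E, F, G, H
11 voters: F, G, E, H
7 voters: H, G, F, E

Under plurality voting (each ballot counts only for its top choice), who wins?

First-place vote totals:
  E: 1
  F: 16
  G: 2
  H: 17
H has the most first-place votes.

H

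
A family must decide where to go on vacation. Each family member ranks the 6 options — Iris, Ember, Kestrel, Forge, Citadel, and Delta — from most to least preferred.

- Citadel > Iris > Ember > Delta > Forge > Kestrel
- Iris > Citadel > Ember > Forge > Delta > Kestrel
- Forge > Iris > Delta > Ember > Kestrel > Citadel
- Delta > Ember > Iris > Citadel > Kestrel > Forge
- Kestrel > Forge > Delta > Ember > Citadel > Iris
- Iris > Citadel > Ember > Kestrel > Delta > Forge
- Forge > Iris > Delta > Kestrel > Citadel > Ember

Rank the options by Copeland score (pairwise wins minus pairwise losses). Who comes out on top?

Iris

Pairwise results:
  Iris vs Ember: Iris wins 5–2.
  Iris vs Kestrel: Iris wins 6–1.
  Iris vs Forge: Iris wins 4–3.
  Iris vs Citadel: Iris wins 5–2.
  Iris vs Delta: Iris wins 5–2.
  Ember vs Kestrel: Ember wins 5–2.
  Ember vs Forge: Ember wins 4–3.
  Ember vs Citadel: Citadel wins 4–3.
  Ember vs Delta: Delta wins 4–3.
  Kestrel vs Forge: Forge wins 4–3.
  Kestrel vs Citadel: Citadel wins 4–3.
  Kestrel vs Delta: Delta wins 5–2.
  Forge vs Citadel: Citadel wins 4–3.
  Forge vs Delta: Forge wins 4–3.
  Citadel vs Delta: Delta wins 4–3.
Copeland scores (wins − losses):
  Iris: 5 − 0 = 5
  Ember: 2 − 3 = -1
  Kestrel: 0 − 5 = -5
  Forge: 2 − 3 = -1
  Citadel: 3 − 2 = 1
  Delta: 3 − 2 = 1
Iris has the best Copeland score.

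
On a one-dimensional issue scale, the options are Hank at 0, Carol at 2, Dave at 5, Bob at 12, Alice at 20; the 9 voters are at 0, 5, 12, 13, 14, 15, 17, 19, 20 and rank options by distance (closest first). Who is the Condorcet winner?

Bob

With single-peaked preferences on a line, the Condorcet winner is the candidate closest to the median voter.
The median voter (position 14) is closest to Bob at 12.
Check: Bob vs Dave — voters closer to Bob: 7 of 9.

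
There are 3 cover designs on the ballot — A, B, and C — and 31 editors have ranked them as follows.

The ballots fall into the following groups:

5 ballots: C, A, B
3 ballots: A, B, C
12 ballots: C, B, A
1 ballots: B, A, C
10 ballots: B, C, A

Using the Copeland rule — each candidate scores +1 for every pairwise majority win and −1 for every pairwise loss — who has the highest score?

Pairwise results:
  A vs B: B wins 23–8.
  A vs C: C wins 27–4.
  B vs C: C wins 17–14.
Copeland scores (wins − losses):
  A: 0 − 2 = -2
  B: 1 − 1 = 0
  C: 2 − 0 = 2
C has the best Copeland score.

C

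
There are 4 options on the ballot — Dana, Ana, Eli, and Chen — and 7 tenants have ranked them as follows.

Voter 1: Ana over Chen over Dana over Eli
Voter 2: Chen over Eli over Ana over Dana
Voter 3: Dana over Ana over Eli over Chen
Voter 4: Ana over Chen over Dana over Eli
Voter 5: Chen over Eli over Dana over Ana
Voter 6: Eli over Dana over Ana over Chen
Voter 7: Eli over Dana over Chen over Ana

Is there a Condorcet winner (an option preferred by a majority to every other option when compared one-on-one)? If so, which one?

No Condorcet winner

Head-to-head results (7 voters total):
Dana vs Ana: Dana wins 4–3.
Dana vs Eli: Eli wins 4–3.
Dana vs Chen: Chen wins 4–3.
Ana vs Eli: Eli wins 4–3.
Ana vs Chen: Ana wins 4–3.
Eli vs Chen: Chen wins 4–3.
No candidate beats all others: Dana beats Ana beats Chen beats Dana, a majority cycle.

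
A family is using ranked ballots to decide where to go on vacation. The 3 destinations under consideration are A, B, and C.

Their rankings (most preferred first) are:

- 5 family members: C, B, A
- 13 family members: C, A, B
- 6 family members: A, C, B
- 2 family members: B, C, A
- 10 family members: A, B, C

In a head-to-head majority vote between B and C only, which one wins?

C

Ballots ranking B above C: 2+10 = 12.
Ballots ranking C above B: 5+13+6 = 24.
C wins the head-to-head, 24–12.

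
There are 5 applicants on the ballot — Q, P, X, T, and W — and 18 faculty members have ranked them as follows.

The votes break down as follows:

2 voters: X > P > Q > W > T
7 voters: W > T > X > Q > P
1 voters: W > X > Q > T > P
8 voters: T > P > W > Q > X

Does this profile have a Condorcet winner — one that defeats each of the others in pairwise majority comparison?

Head-to-head results (18 voters total):
Q vs P: P wins 10–8.
Q vs X: X wins 10–8.
Q vs T: T wins 15–3.
Q vs W: W wins 16–2.
P vs X: X wins 10–8.
P vs T: T wins 16–2.
P vs W: P wins 10–8.
X vs T: T wins 15–3.
X vs W: W wins 16–2.
T vs W: W wins 10–8.
No candidate beats all others: P beats W beats X beats P, a majority cycle.

No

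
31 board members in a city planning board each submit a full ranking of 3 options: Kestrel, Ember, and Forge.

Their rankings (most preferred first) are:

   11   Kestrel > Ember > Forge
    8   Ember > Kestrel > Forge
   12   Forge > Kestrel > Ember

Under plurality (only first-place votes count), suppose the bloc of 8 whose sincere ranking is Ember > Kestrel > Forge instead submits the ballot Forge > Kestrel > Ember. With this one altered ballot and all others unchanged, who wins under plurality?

First-place totals with the altered ballot: Kestrel 11, Ember 0, Forge 20.
The winner is unchanged: still Forge.

Forge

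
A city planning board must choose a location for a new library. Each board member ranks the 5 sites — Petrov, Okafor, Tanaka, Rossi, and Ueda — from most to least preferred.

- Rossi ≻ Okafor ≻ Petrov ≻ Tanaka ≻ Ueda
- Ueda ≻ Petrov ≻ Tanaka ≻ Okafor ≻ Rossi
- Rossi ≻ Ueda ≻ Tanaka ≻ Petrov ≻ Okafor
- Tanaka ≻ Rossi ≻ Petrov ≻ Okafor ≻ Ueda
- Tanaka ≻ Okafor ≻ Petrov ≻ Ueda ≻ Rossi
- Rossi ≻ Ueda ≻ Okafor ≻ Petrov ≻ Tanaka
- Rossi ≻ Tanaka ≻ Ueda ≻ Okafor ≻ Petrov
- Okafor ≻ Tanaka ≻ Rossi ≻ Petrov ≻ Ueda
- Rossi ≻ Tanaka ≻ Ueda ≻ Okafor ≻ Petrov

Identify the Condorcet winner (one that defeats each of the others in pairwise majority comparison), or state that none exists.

Head-to-head results (9 voters total):
Petrov vs Okafor: Okafor wins 6–3.
Petrov vs Tanaka: Tanaka wins 6–3.
Petrov vs Rossi: Rossi wins 7–2.
Petrov vs Ueda: Ueda wins 5–4.
Okafor vs Tanaka: Tanaka wins 6–3.
Okafor vs Rossi: Rossi wins 6–3.
Okafor vs Ueda: Ueda wins 5–4.
Tanaka vs Rossi: Rossi wins 5–4.
Tanaka vs Ueda: Tanaka wins 6–3.
Rossi vs Ueda: Rossi wins 7–2.
Rossi beats each rival — Petrov (7–2), Okafor (6–3), Tanaka (5–4), Ueda (7–2) — so Rossi is the Condorcet winner.

Rossi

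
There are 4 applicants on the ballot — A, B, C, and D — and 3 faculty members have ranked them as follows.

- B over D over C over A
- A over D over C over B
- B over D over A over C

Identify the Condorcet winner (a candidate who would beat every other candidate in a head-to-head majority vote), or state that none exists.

Head-to-head results (3 voters total):
A vs B: B wins 2–1.
A vs C: A wins 2–1.
A vs D: D wins 2–1.
B vs C: B wins 2–1.
B vs D: B wins 2–1.
C vs D: D wins 3–0.
B beats each rival — A (2–1), C (2–1), D (2–1) — so B is the Condorcet winner.

B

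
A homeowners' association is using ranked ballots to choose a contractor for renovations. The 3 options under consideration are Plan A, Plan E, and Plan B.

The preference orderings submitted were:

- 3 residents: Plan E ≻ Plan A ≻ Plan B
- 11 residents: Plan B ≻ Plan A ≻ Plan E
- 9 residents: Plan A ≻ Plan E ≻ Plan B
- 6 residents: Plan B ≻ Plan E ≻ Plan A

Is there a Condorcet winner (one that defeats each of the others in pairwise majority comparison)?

Head-to-head results (29 voters total):
Plan A vs Plan E: Plan A wins 20–9.
Plan A vs Plan B: Plan B wins 17–12.
Plan E vs Plan B: Plan B wins 17–12.
Plan B beats each rival — Plan A (17–12), Plan E (17–12) — so Plan B is the Condorcet winner.

Yes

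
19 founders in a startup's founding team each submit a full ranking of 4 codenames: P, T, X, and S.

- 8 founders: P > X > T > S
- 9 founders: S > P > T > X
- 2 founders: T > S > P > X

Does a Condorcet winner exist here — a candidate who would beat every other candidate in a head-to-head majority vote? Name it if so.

No Condorcet winner

Head-to-head results (19 voters total):
P vs T: P wins 17–2.
P vs X: P wins 19–0.
P vs S: S wins 11–8.
T vs X: T wins 11–8.
T vs S: T wins 10–9.
X vs S: S wins 11–8.
No candidate beats all others: P beats T beats S beats P, a majority cycle.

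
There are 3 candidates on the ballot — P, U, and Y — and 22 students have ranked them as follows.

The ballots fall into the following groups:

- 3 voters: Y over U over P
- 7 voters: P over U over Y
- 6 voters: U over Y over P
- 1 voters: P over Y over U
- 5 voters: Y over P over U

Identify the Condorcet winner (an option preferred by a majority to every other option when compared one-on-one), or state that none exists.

Head-to-head results (22 voters total):
P vs U: P wins 13–9.
P vs Y: Y wins 14–8.
U vs Y: U wins 13–9.
No candidate beats all others: P beats U beats Y beats P, a majority cycle.

None — there is no Condorcet winner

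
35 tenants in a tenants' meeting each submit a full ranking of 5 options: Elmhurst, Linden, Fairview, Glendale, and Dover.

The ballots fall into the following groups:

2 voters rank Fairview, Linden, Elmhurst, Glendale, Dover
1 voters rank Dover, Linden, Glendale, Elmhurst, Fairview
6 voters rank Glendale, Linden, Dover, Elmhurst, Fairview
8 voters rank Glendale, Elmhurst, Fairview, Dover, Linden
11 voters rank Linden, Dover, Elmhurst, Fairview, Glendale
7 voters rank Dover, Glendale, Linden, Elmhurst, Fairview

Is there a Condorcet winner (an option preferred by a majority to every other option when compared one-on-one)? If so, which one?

Head-to-head results (35 voters total):
Elmhurst vs Linden: Linden wins 27–8.
Elmhurst vs Fairview: Elmhurst wins 33–2.
Elmhurst vs Glendale: Glendale wins 22–13.
Elmhurst vs Dover: Dover wins 25–10.
Linden vs Fairview: Linden wins 25–10.
Linden vs Glendale: Glendale wins 21–14.
Linden vs Dover: Linden wins 19–16.
Fairview vs Glendale: Glendale wins 22–13.
Fairview vs Dover: Dover wins 25–10.
Glendale vs Dover: Dover wins 19–16.
No candidate beats all others: Linden beats Dover beats Glendale beats Linden, a majority cycle.

None — there is no Condorcet winner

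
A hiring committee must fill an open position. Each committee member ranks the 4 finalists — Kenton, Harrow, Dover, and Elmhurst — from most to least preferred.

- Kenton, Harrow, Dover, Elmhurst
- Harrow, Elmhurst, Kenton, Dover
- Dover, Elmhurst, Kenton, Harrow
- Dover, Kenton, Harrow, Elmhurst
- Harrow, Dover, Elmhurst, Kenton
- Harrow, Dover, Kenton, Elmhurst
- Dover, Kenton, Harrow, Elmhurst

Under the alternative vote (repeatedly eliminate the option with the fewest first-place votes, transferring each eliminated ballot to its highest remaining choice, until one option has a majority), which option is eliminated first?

Elmhurst

Round 1: Harrow 3, Dover 3, Kenton 1, Elmhurst 0. Elmhurst has the fewest and is eliminated.
Round 2: Harrow 3, Dover 3, Kenton 1. Kenton has the fewest and is eliminated.
Round 3: Harrow 4, Dover 3. Harrow has a majority.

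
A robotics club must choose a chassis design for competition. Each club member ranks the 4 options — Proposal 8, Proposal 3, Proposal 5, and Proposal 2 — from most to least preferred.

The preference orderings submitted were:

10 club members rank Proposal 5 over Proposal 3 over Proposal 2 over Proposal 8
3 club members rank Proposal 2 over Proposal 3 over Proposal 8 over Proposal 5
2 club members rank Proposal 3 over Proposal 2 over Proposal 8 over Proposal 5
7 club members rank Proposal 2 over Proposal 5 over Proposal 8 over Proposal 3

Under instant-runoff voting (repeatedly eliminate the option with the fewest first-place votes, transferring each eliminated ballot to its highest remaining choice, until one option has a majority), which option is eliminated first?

Proposal 8

Round 1: Proposal 5 10, Proposal 2 10, Proposal 3 2, Proposal 8 0. Proposal 8 has the fewest and is eliminated.
Round 2: Proposal 5 10, Proposal 2 10, Proposal 3 2. Proposal 3 has the fewest and is eliminated.
Round 3: Proposal 2 12, Proposal 5 10. Proposal 2 has a majority.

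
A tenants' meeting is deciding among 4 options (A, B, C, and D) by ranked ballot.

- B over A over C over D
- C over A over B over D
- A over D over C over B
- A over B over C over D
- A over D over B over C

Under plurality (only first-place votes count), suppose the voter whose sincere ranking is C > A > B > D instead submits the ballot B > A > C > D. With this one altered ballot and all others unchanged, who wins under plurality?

First-place totals with the altered ballot: A 3, B 2, C 0, D 0.
The winner is unchanged: still A.

A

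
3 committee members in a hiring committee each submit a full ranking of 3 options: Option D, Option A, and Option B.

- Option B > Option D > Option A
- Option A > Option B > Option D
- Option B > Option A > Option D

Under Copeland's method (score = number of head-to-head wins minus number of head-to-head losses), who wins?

Pairwise results:
  Option D vs Option A: Option A wins 2–1.
  Option D vs Option B: Option B wins 3–0.
  Option A vs Option B: Option B wins 2–1.
Copeland scores (wins − losses):
  Option D: 0 − 2 = -2
  Option A: 1 − 1 = 0
  Option B: 2 − 0 = 2
Option B has the best Copeland score.

Option B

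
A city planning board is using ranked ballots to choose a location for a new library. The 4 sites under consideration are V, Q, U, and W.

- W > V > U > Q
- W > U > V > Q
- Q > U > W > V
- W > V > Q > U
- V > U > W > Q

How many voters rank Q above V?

Ballots ranking Q above V: 1.
Ballots ranking V above Q: 4.
So 1 of 5 voters prefer Q to V.

1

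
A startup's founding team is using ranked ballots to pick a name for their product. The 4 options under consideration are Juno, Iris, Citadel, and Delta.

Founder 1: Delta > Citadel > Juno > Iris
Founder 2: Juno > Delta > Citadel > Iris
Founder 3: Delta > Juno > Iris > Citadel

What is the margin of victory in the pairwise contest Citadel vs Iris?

1

Ballots ranking Citadel above Iris: 2.
Ballots ranking Iris above Citadel: 1.
Citadel wins 2–1, a margin of 1.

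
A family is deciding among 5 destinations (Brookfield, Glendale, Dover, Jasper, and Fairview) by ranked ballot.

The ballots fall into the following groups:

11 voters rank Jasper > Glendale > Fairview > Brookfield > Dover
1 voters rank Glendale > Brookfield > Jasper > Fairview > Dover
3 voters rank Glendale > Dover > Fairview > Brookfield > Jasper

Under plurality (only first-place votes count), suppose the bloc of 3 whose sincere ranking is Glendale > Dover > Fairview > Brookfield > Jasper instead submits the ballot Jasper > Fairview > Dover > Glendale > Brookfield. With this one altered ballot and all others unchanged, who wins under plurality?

Jasper

First-place totals with the altered ballot: Brookfield 0, Glendale 1, Dover 0, Jasper 14, Fairview 0.
The winner is unchanged: still Jasper.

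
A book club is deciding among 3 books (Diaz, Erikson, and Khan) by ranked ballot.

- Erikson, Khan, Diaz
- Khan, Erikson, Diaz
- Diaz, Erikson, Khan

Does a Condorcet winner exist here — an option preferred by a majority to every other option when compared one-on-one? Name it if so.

Head-to-head results (3 voters total):
Diaz vs Erikson: Erikson wins 2–1.
Diaz vs Khan: Khan wins 2–1.
Erikson vs Khan: Erikson wins 2–1.
Erikson beats each rival — Diaz (2–1), Khan (2–1) — so Erikson is the Condorcet winner.

Erikson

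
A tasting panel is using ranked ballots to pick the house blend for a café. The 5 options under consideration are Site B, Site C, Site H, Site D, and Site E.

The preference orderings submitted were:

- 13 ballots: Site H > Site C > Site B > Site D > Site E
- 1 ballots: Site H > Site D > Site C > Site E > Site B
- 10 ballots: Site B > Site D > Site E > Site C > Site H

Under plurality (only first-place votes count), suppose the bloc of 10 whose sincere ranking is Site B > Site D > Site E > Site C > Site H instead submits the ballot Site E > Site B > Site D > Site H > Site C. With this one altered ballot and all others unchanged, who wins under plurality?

First-place totals with the altered ballot: Site B 0, Site C 0, Site H 14, Site D 0, Site E 10.
The winner is unchanged: still Site H.

Site H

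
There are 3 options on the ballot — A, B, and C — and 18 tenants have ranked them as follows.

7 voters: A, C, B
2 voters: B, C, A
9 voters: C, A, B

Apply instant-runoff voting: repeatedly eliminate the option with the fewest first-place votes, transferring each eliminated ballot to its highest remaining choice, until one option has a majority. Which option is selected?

C

Round 1: C 9, A 7, B 2. B has the fewest and is eliminated.
Round 2: C 11, A 7. C has a majority.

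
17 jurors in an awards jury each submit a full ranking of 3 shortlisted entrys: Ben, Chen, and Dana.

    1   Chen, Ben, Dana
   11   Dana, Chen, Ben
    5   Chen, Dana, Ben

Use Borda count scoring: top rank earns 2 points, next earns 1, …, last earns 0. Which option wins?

Dana

Borda scores:
  Ben: 1 + 11·0 + 5·0 = 1
  Chen: 2 + 11·1 + 5·2 = 23
  Dana: 0 + 11·2 + 5·1 = 27
Dana has the highest total.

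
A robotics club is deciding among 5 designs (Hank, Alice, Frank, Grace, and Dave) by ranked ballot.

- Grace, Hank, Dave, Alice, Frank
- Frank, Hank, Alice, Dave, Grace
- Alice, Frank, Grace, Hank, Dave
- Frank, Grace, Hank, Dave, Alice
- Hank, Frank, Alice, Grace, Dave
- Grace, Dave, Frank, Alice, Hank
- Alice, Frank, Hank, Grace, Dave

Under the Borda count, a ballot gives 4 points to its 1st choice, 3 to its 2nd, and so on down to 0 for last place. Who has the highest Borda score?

Borda scores:
  Hank: 3 + 3 + 1 + 2 + 4 + 0 + 2 = 15
  Alice: 1 + 2 + 4 + 0 + 2 + 1 + 4 = 14
  Frank: 0 + 4 + 3 + 4 + 3 + 2 + 3 = 19
  Grace: 4 + 0 + 2 + 3 + 1 + 4 + 1 = 15
  Dave: 2 + 1 + 0 + 1 + 0 + 3 + 0 = 7
Frank has the highest total.

Frank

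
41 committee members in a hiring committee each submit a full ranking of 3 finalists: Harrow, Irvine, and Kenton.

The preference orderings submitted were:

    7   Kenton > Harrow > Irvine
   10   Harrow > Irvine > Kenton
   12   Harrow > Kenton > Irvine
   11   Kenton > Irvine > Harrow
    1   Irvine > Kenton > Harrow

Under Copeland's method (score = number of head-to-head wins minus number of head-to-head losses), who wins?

Pairwise results:
  Harrow vs Irvine: Harrow wins 29–12.
  Harrow vs Kenton: Harrow wins 22–19.
  Irvine vs Kenton: Kenton wins 30–11.
Copeland scores (wins − losses):
  Harrow: 2 − 0 = 2
  Irvine: 0 − 2 = -2
  Kenton: 1 − 1 = 0
Harrow has the best Copeland score.

Harrow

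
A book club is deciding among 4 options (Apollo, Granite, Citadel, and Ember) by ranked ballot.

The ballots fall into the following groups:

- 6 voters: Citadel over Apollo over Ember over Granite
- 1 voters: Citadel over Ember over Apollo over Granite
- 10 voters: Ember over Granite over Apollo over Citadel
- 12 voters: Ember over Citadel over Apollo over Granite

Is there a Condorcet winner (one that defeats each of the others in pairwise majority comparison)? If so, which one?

Ember

Head-to-head results (29 voters total):
Apollo vs Granite: Apollo wins 19–10.
Apollo vs Citadel: Citadel wins 19–10.
Apollo vs Ember: Ember wins 23–6.
Granite vs Citadel: Citadel wins 19–10.
Granite vs Ember: Ember wins 29–0.
Citadel vs Ember: Ember wins 22–7.
Ember beats each rival — Apollo (23–6), Granite (29–0), Citadel (22–7) — so Ember is the Condorcet winner.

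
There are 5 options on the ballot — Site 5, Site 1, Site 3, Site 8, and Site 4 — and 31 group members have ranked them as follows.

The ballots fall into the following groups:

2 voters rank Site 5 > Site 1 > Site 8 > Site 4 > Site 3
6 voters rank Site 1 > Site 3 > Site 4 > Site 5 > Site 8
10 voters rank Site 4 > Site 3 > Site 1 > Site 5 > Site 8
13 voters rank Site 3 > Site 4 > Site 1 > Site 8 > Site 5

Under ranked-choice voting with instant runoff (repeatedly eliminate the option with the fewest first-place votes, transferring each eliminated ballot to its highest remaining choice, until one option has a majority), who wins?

Round 1: Site 3 13, Site 4 10, Site 1 6, Site 5 2, Site 8 0. Site 8 has the fewest and is eliminated.
Round 2: Site 3 13, Site 4 10, Site 1 6, Site 5 2. Site 5 has the fewest and is eliminated.
Round 3: Site 3 13, Site 4 10, Site 1 8. Site 1 has the fewest and is eliminated.
Round 4: Site 3 19, Site 4 12. Site 3 has a majority.

Site 3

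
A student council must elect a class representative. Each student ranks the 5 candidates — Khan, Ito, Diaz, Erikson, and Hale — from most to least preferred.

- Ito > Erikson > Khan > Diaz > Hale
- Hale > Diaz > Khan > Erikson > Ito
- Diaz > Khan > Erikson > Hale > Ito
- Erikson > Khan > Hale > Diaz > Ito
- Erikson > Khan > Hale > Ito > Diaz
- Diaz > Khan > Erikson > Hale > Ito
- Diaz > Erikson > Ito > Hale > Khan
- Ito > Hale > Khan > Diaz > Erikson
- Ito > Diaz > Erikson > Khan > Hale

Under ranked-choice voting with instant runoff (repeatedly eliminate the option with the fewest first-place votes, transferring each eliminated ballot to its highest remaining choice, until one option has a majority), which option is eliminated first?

Khan

Round 1: Ito 3, Diaz 3, Erikson 2, Hale 1, Khan 0. Khan has the fewest and is eliminated.
Round 2: Ito 3, Diaz 3, Erikson 2, Hale 1. Hale has the fewest and is eliminated.
Round 3: Diaz 4, Ito 3, Erikson 2. Erikson has the fewest and is eliminated.
Round 4: Diaz 5, Ito 4. Diaz has a majority.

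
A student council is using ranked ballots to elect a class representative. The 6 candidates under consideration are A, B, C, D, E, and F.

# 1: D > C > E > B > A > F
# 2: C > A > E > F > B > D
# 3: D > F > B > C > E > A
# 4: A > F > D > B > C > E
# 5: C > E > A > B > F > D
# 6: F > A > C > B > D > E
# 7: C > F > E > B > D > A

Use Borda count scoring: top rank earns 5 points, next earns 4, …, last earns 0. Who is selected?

Borda scores:
  A: 1 + 4 + 0 + 5 + 3 + 4 + 0 = 17
  B: 2 + 1 + 3 + 2 + 2 + 2 + 2 = 14
  C: 4 + 5 + 2 + 1 + 5 + 3 + 5 = 25
  D: 5 + 0 + 5 + 3 + 0 + 1 + 1 = 15
  E: 3 + 3 + 1 + 0 + 4 + 0 + 3 = 14
  F: 0 + 2 + 4 + 4 + 1 + 5 + 4 = 20
C has the highest total.

C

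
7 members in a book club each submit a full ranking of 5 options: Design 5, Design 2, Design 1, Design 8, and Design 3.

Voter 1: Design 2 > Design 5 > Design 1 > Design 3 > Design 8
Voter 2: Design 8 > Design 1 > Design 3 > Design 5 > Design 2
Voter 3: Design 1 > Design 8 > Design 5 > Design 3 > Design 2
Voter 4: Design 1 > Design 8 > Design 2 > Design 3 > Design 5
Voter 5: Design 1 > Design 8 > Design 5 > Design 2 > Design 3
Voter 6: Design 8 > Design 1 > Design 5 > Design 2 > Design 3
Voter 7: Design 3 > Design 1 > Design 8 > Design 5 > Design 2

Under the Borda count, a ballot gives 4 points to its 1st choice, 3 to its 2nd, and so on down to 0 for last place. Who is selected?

Borda scores:
  Design 5: 3 + 1 + 2 + 0 + 2 + 2 + 1 = 11
  Design 2: 4 + 0 + 0 + 2 + 1 + 1 + 0 = 8
  Design 1: 2 + 3 + 4 + 4 + 4 + 3 + 3 = 23
  Design 8: 0 + 4 + 3 + 3 + 3 + 4 + 2 = 19
  Design 3: 1 + 2 + 1 + 1 + 0 + 0 + 4 = 9
Design 1 has the highest total.

Design 1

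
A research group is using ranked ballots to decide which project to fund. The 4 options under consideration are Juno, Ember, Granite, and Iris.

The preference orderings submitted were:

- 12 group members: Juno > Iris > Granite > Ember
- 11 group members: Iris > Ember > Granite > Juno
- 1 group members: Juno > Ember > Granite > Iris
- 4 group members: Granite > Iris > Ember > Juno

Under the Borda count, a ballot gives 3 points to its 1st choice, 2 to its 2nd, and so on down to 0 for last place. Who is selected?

Iris

Borda scores:
  Juno: 12·3 + 11·0 + 3 + 4·0 = 39
  Ember: 12·0 + 11·2 + 2 + 4·1 = 28
  Granite: 12·1 + 11·1 + 1 + 4·3 = 36
  Iris: 12·2 + 11·3 + 0 + 4·2 = 65
Iris has the highest total.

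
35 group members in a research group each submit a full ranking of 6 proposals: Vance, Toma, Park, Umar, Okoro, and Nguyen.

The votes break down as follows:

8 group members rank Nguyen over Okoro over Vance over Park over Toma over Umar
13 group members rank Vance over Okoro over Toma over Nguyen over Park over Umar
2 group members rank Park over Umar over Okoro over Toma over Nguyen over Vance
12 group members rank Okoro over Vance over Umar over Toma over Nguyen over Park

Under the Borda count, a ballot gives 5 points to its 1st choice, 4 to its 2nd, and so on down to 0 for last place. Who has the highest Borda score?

Borda scores:
  Vance: 8·3 + 13·5 + 2·0 + 12·4 = 137
  Toma: 8·1 + 13·3 + 2·2 + 12·2 = 75
  Park: 8·2 + 13·1 + 2·5 + 12·0 = 39
  Umar: 8·0 + 13·0 + 2·4 + 12·3 = 44
  Okoro: 8·4 + 13·4 + 2·3 + 12·5 = 150
  Nguyen: 8·5 + 13·2 + 2·1 + 12·1 = 80
Okoro has the highest total.

Okoro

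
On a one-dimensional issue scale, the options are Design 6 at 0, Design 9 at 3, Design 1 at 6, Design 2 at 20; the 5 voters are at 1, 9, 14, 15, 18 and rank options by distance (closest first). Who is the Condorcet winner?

Design 2

With single-peaked preferences on a line, the Condorcet winner is the candidate closest to the median voter.
The median voter (position 14) is closest to Design 2 at 20.
Check: Design 2 vs Design 1 — voters closer to Design 2: 3 of 5.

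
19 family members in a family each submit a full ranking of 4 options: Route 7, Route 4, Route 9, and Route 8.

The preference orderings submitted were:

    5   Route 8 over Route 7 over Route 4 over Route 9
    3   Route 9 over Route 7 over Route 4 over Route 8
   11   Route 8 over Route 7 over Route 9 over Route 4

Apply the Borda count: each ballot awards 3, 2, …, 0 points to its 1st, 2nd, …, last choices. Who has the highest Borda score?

Route 8

Borda scores:
  Route 7: 5·2 + 3·2 + 11·2 = 38
  Route 4: 5·1 + 3·1 + 11·0 = 8
  Route 9: 5·0 + 3·3 + 11·1 = 20
  Route 8: 5·3 + 3·0 + 11·3 = 48
Route 8 has the highest total.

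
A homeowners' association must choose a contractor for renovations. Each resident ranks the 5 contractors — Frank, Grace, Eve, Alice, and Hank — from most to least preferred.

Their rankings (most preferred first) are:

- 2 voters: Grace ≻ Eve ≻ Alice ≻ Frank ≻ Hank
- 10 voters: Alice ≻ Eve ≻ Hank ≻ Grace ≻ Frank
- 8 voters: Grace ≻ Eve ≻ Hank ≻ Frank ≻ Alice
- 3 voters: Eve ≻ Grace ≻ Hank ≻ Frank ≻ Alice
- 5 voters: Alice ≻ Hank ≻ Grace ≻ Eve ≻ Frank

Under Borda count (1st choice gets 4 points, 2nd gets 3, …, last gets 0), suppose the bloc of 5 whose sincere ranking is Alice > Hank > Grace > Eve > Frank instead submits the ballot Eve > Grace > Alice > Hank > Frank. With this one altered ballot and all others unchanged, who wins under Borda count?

Borda totals with the altered ballot: Frank 13, Grace 74, Eve 92, Alice 54, Hank 47.
The winner is unchanged: still Eve.

Eve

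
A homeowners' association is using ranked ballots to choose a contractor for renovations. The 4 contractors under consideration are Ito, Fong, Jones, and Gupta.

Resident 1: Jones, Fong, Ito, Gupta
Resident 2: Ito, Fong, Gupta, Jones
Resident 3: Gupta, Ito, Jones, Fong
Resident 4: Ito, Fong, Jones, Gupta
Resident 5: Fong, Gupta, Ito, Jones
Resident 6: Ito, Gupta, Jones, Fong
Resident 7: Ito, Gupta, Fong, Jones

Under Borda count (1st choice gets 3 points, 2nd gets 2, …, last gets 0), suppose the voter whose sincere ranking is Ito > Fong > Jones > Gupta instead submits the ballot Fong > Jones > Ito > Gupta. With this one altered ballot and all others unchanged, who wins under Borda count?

Ito

Borda totals with the altered ballot: Ito 14, Fong 11, Jones 7, Gupta 10.
The winner is unchanged: still Ito.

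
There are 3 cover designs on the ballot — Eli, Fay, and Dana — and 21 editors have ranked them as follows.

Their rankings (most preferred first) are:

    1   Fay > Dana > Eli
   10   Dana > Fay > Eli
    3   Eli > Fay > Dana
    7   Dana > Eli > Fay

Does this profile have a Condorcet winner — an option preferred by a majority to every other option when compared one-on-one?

Yes

Head-to-head results (21 voters total):
Eli vs Fay: Fay wins 11–10.
Eli vs Dana: Dana wins 18–3.
Fay vs Dana: Dana wins 17–4.
Dana beats each rival — Eli (18–3), Fay (17–4) — so Dana is the Condorcet winner.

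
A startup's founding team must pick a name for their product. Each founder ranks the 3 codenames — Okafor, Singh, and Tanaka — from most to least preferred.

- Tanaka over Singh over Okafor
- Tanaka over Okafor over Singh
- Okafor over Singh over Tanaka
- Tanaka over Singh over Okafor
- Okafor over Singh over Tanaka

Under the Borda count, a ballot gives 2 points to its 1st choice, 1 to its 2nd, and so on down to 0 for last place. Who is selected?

Borda scores:
  Okafor: 0 + 1 + 2 + 0 + 2 = 5
  Singh: 1 + 0 + 1 + 1 + 1 = 4
  Tanaka: 2 + 2 + 0 + 2 + 0 = 6
Tanaka has the highest total.

Tanaka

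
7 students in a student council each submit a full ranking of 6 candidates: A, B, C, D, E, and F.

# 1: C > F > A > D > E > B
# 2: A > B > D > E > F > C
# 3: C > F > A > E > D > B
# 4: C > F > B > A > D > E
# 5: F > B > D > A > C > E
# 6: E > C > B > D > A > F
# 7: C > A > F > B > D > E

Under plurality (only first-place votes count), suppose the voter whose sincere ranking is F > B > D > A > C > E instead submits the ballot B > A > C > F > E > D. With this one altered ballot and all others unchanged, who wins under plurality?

First-place totals with the altered ballot: A 1, B 1, C 4, D 0, E 1, F 0.
The winner is unchanged: still C.

C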